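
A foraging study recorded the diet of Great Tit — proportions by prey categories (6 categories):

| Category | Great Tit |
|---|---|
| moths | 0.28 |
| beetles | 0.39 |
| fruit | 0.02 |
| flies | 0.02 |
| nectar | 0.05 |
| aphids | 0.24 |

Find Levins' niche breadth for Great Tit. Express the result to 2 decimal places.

Σpᵢ² = 0.28² + 0.39² + 0.02² + 0.02² + 0.05² + 0.24² = 0.0784 + 0.1521 + 0.0004 + 0.0004 + 0.0025 + 0.0576 = 0.2914
B = 1 / 0.2914 = 3.4317

3.43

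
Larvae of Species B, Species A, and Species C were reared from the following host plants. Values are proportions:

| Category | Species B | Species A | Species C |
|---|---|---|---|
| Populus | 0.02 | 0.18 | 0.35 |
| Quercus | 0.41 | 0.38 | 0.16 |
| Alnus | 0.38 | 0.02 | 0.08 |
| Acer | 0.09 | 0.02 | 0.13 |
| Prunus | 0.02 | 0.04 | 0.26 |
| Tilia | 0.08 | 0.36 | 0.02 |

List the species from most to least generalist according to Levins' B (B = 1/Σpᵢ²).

Σp_Bᵢ² = 0.02² + 0.41² + 0.38² + 0.09² + 0.02² + 0.08² = 0.0004 + 0.1681 + 0.1444 + 0.0081 + 0.0004 + 0.0064 = 0.3278
B_B = 1 / 0.3278 = 3.0506
Σp_Aᵢ² = 0.18² + 0.38² + 0.02² + 0.02² + 0.04² + 0.36² = 0.0324 + 0.1444 + 0.0004 + 0.0004 + 0.0016 + 0.1296 = 0.3088
B_A = 1 / 0.3088 = 3.2383
Σp_Cᵢ² = 0.35² + 0.16² + 0.08² + 0.13² + 0.26² + 0.02² = 0.1225 + 0.0256 + 0.0064 + 0.0169 + 0.0676 + 0.0004 = 0.2394
B_C = 1 / 0.2394 = 4.1771
Ranking by B (broadest → narrowest): Species C (4.18) > Species A (3.24) > Species B (3.05)

Species C > Species A > Species B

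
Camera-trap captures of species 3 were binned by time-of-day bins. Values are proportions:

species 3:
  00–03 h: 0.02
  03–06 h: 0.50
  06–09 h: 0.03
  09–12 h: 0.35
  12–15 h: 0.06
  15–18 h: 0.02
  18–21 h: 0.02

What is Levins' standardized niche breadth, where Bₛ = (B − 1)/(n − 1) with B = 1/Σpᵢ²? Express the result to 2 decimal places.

Σpᵢ² = 0.02² + 0.50² + 0.03² + 0.35² + 0.06² + 0.02² + 0.02² = 0.0004 + 0.2500 + 0.0009 + 0.1225 + 0.0036 + 0.0004 + 0.0004 = 0.3782
B = 1 / 0.3782 = 2.6441
Bₛ = (B − 1)/(n − 1) = (2.6441 − 1)/(7 − 1) = 1.6441/6 = 0.2740

0.27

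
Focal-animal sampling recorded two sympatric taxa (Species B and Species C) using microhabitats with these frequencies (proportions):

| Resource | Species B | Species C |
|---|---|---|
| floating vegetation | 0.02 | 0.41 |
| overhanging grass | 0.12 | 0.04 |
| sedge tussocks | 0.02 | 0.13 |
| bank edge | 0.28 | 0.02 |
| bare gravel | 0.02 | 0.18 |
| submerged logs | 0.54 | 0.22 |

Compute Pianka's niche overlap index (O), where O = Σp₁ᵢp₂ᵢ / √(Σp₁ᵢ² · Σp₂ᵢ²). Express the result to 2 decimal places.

0.45

Σ p₁ᵢp₂ᵢ = 0.0082 + 0.0048 + 0.0026 + 0.0056 + 0.0036 + 0.1188 = 0.1436
Σp_1ᵢ² = 0.02² + 0.12² + 0.02² + 0.28² + 0.02² + 0.54² = 0.0004 + 0.0144 + 0.0004 + 0.0784 + 0.0004 + 0.2916 = 0.3856
Σp_2ᵢ² = 0.41² + 0.04² + 0.13² + 0.02² + 0.18² + 0.22² = 0.1681 + 0.0016 + 0.0169 + 0.0004 + 0.0324 + 0.0484 = 0.2678
O = 0.1436 / √(0.3856 × 0.2678) = 0.1436 / 0.32135 = 0.4469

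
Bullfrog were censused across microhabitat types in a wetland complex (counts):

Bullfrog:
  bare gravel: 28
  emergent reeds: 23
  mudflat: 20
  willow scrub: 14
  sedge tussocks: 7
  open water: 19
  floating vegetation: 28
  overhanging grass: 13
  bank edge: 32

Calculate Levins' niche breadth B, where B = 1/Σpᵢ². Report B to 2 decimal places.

7.88

Proportions for Bullfrog (n=184): 28/184=0.1522, 23/184=0.1250, 20/184=0.1087, 14/184=0.0761, 7/184=0.0380, 19/184=0.1033, 28/184=0.1522, 13/184=0.0707, 32/184=0.1739
Σpᵢ² = 0.1522² + 0.1250² + 0.1087² + 0.0761² + 0.0380² + 0.1033² + 0.1522² + 0.0707² + 0.1739² = 0.023165 + 0.015625 + 0.011816 + 0.005791 + 0.001444 + 0.010671 + 0.023165 + 0.004998 + 0.030241 = 0.126916
B = 1 / 0.126916 = 7.8792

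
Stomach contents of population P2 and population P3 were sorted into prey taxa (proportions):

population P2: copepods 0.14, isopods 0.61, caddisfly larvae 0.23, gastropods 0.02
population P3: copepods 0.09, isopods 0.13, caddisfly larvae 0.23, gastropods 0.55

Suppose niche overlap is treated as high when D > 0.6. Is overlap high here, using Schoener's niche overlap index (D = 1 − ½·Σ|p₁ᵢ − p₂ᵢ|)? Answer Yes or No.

Σ|p₁ᵢ − p₂ᵢ| = 0.05 + 0.48 + 0.00 + 0.53 = 1.06
D = 1 − ½ × 1.06 = 1 − 0.530 = 0.4700
D = 0.4700 < 0.6 → No.

No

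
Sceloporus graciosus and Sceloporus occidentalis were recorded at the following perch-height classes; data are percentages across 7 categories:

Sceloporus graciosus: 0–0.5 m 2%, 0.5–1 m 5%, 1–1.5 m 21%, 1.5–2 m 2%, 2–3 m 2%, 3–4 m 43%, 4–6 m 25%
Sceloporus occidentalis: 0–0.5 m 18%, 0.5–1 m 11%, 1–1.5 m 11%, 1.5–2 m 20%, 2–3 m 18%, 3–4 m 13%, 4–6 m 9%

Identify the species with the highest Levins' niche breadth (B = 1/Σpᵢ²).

Convert percentages to proportions (divide by 100).
Σp_gracᵢ² = 0.02² + 0.05² + 0.21² + 0.02² + 0.02² + 0.43² + 0.25² = 0.0004 + 0.0025 + 0.0441 + 0.0004 + 0.0004 + 0.1849 + 0.0625 = 0.2952
B_grac = 1 / 0.2952 = 3.3875
Σp_occiᵢ² = 0.18² + 0.11² + 0.11² + 0.20² + 0.18² + 0.13² + 0.09² = 0.0324 + 0.0121 + 0.0121 + 0.0400 + 0.0324 + 0.0169 + 0.0081 = 0.1540
B_occi = 1 / 0.1540 = 6.4935
Highest B → broadest niche (most generalist): Sceloporus occidentalis (B = 6.49).

Sceloporus occidentalis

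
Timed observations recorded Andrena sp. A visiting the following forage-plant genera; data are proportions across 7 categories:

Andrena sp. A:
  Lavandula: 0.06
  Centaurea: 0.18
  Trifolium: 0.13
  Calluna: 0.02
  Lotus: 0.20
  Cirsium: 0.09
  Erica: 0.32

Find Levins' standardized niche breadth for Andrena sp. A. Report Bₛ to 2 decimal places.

Σpᵢ² = 0.06² + 0.18² + 0.13² + 0.02² + 0.20² + 0.09² + 0.32² = 0.0036 + 0.0324 + 0.0169 + 0.0004 + 0.0400 + 0.0081 + 0.1024 = 0.2038
B = 1 / 0.2038 = 4.9068
Bₛ = (B − 1)/(n − 1) = (4.9068 − 1)/(7 − 1) = 3.9068/6 = 0.6511

0.65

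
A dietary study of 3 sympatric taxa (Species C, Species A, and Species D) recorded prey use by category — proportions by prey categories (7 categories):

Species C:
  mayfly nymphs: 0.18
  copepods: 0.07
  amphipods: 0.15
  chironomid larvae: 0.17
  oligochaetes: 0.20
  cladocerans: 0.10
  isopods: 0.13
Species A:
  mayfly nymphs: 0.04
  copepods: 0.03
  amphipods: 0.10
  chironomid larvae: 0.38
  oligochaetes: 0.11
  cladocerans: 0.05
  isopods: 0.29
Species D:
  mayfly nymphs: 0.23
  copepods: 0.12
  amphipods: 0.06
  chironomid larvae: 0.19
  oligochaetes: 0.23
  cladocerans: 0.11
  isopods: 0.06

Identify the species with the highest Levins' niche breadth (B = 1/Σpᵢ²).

Species C

Σp_Cᵢ² = 0.18² + 0.07² + 0.15² + 0.17² + 0.20² + 0.10² + 0.13² = 0.0324 + 0.0049 + 0.0225 + 0.0289 + 0.0400 + 0.0100 + 0.0169 = 0.1556
B_C = 1 / 0.1556 = 6.4267
Σp_Aᵢ² = 0.04² + 0.03² + 0.10² + 0.38² + 0.11² + 0.05² + 0.29² = 0.0016 + 0.0009 + 0.0100 + 0.1444 + 0.0121 + 0.0025 + 0.0841 = 0.2556
B_A = 1 / 0.2556 = 3.9124
Σp_Dᵢ² = 0.23² + 0.12² + 0.06² + 0.19² + 0.23² + 0.11² + 0.06² = 0.0529 + 0.0144 + 0.0036 + 0.0361 + 0.0529 + 0.0121 + 0.0036 = 0.1756
B_D = 1 / 0.1756 = 5.6948
Highest B → broadest niche (most generalist): Species C (B = 6.43).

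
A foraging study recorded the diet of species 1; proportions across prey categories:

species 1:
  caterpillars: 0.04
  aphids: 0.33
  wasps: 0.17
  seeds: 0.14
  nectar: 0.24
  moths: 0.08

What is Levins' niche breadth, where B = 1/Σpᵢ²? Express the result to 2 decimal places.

4.48

Σpᵢ² = 0.04² + 0.33² + 0.17² + 0.14² + 0.24² + 0.08² = 0.0016 + 0.1089 + 0.0289 + 0.0196 + 0.0576 + 0.0064 = 0.2230
B = 1 / 0.2230 = 4.4843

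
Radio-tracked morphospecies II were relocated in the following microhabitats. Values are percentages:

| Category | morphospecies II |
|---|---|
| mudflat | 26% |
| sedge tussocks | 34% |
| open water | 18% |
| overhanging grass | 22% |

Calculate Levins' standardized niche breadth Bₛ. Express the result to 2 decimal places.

0.93

Convert percentages to proportions (divide by 100).
Σpᵢ² = 0.26² + 0.34² + 0.18² + 0.22² = 0.0676 + 0.1156 + 0.0324 + 0.0484 = 0.2640
B = 1 / 0.2640 = 3.7879
Bₛ = (B − 1)/(n − 1) = (3.7879 − 1)/(4 − 1) = 2.7879/3 = 0.9293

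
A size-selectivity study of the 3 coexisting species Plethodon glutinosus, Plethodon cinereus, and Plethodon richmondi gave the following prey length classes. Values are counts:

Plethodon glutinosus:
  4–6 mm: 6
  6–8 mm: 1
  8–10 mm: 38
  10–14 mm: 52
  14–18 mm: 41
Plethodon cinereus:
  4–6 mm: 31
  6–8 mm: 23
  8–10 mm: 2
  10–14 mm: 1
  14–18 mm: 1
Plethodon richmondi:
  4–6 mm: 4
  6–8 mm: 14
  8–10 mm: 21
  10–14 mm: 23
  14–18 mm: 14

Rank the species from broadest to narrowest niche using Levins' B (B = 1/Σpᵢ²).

Plethodon richmondi > Plethodon glutinosus > Plethodon cinereus

Proportions for Plethodon glutinosus (n=138): 6/138=0.0435, 1/138=0.0072, 38/138=0.2754, 52/138=0.3768, 41/138=0.2971
Proportions for Plethodon cinereus (n=58): 31/58=0.5345, 23/58=0.3966, 2/58=0.0345, 1/58=0.0172, 1/58=0.0172
Proportions for Plethodon richmondi (n=76): 4/76=0.0526, 14/76=0.1842, 21/76=0.2763, 23/76=0.3026, 14/76=0.1842
Σp_glutᵢ² = 0.0435² + 0.0072² + 0.2754² + 0.3768² + 0.2971² = 0.001892 + 0.000052 + 0.075845 + 0.141978 + 0.088268 = 0.308035
B_glut = 1 / 0.308035 = 3.2464
Σp_cineᵢ² = 0.5345² + 0.3966² + 0.0345² + 0.0172² + 0.0172² = 0.285690 + 0.157292 + 0.001190 + 0.000296 + 0.000296 = 0.444764
B_cine = 1 / 0.444764 = 2.2484
Σp_richᵢ² = 0.0526² + 0.1842² + 0.2763² + 0.3026² + 0.1842² = 0.002767 + 0.033930 + 0.076342 + 0.091567 + 0.033930 = 0.238536
B_rich = 1 / 0.238536 = 4.1922
Ranking by B (broadest → narrowest): Plethodon richmondi (4.19) > Plethodon glutinosus (3.25) > Plethodon cinereus (2.25)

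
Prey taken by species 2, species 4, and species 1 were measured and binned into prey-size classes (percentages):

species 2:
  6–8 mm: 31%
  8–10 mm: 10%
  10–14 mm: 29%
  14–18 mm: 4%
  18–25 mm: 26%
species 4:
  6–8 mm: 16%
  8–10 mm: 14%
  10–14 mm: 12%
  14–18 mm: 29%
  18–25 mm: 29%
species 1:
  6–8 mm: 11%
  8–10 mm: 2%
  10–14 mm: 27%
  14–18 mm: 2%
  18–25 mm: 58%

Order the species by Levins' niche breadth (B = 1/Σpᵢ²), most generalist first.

species 4 > species 2 > species 1

Convert percentages to proportions (divide by 100).
Σp_2ᵢ² = 0.31² + 0.10² + 0.29² + 0.04² + 0.26² = 0.0961 + 0.0100 + 0.0841 + 0.0016 + 0.0676 = 0.2594
B_2 = 1 / 0.2594 = 3.8551
Σp_4ᵢ² = 0.16² + 0.14² + 0.12² + 0.29² + 0.29² = 0.0256 + 0.0196 + 0.0144 + 0.0841 + 0.0841 = 0.2278
B_4 = 1 / 0.2278 = 4.3898
Σp_1ᵢ² = 0.11² + 0.02² + 0.27² + 0.02² + 0.58² = 0.0121 + 0.0004 + 0.0729 + 0.0004 + 0.3364 = 0.4222
B_1 = 1 / 0.4222 = 2.3685
Ranking by B (broadest → narrowest): species 4 (4.39) > species 2 (3.86) > species 1 (2.37)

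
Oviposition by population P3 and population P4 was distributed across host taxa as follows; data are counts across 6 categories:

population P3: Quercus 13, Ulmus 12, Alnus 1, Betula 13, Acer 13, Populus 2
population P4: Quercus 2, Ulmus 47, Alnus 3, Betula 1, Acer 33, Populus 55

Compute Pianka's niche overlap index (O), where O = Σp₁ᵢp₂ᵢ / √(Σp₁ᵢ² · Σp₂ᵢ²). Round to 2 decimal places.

Proportions for population P3 (n=54): 13/54=0.2407, 12/54=0.2222, 1/54=0.0185, 13/54=0.2407, 13/54=0.2407, 2/54=0.0370
Proportions for population P4 (n=141): 2/141=0.0142, 47/141=0.3333, 3/141=0.0213, 1/141=0.0071, 33/141=0.2340, 55/141=0.3901
Σ p₁ᵢp₂ᵢ = 0.003418 + 0.074059 + 0.000394 + 0.001709 + 0.056324 + 0.014434 = 0.150338
Σp_1ᵢ² = 0.2407² + 0.2222² + 0.0185² + 0.2407² + 0.2407² + 0.0370² = 0.057936 + 0.049373 + 0.000342 + 0.057936 + 0.057936 + 0.001369 = 0.224892
Σp_2ᵢ² = 0.0142² + 0.3333² + 0.0213² + 0.0071² + 0.2340² + 0.3901² = 0.000202 + 0.111089 + 0.000454 + 0.000050 + 0.054756 + 0.152178 = 0.318729
O = 0.150338 / √(0.224892 × 0.318729) = 0.150338 / 0.2677305 = 0.5615

0.56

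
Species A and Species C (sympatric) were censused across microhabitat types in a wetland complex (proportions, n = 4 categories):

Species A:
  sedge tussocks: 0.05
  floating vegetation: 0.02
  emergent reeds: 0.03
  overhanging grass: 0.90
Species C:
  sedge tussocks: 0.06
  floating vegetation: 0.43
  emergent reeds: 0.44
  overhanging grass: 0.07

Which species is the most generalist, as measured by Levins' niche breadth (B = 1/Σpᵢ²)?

Σp_Aᵢ² = 0.05² + 0.02² + 0.03² + 0.90² = 0.0025 + 0.0004 + 0.0009 + 0.8100 = 0.8138
B_A = 1 / 0.8138 = 1.2288
Σp_Cᵢ² = 0.06² + 0.43² + 0.44² + 0.07² = 0.0036 + 0.1849 + 0.1936 + 0.0049 = 0.3870
B_C = 1 / 0.3870 = 2.5840
Highest B → broadest niche (most generalist): Species C (B = 2.58).

Species C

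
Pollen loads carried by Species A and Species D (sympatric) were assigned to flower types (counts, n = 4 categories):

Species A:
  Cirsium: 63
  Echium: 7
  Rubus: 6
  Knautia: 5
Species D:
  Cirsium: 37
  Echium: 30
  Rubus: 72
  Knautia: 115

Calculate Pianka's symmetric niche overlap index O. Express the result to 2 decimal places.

0.39

Proportions for Species A (n=81): 63/81=0.7778, 7/81=0.0864, 6/81=0.0741, 5/81=0.0617
Proportions for Species D (n=254): 37/254=0.1457, 30/254=0.1181, 72/254=0.2835, 115/254=0.4528
Σ p₁ᵢp₂ᵢ = 0.113325 + 0.010204 + 0.021007 + 0.027938 = 0.172474
Σp_1ᵢ² = 0.7778² + 0.0864² + 0.0741² + 0.0617² = 0.604973 + 0.007465 + 0.005491 + 0.003807 = 0.621736
Σp_2ᵢ² = 0.1457² + 0.1181² + 0.2835² + 0.4528² = 0.021228 + 0.013948 + 0.080372 + 0.205028 = 0.320576
O = 0.172474 / √(0.621736 × 0.320576) = 0.172474 / 0.4464456 = 0.3863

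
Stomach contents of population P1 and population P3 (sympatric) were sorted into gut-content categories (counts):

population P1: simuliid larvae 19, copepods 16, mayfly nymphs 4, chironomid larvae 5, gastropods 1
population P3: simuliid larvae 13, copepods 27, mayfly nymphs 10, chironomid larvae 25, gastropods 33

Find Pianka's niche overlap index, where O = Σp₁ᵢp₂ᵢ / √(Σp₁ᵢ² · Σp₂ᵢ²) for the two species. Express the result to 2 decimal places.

0.66

Proportions for population P1 (n=45): 19/45=0.4222, 16/45=0.3556, 4/45=0.0889, 5/45=0.1111, 1/45=0.0222
Proportions for population P3 (n=108): 13/108=0.1204, 27/108=0.2500, 10/108=0.0926, 25/108=0.2315, 33/108=0.3056
Σ p₁ᵢp₂ᵢ = 0.050833 + 0.088900 + 0.008232 + 0.025720 + 0.006784 = 0.180469
Σp_1ᵢ² = 0.4222² + 0.3556² + 0.0889² + 0.1111² + 0.0222² = 0.178253 + 0.126451 + 0.007903 + 0.012343 + 0.000493 = 0.325443
Σp_2ᵢ² = 0.1204² + 0.2500² + 0.0926² + 0.2315² + 0.3056² = 0.014496 + 0.062500 + 0.008575 + 0.053592 + 0.093391 = 0.232554
O = 0.180469 / √(0.325443 × 0.232554) = 0.180469 / 0.2751056 = 0.6560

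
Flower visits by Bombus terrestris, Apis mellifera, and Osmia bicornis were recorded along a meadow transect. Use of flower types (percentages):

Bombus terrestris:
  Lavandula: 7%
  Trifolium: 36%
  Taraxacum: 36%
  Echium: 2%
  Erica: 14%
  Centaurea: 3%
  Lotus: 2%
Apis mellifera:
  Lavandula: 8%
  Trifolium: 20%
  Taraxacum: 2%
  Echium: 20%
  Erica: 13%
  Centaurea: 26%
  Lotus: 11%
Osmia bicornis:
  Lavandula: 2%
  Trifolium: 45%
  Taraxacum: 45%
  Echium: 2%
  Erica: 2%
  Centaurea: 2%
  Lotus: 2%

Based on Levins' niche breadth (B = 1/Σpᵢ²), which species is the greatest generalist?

Apis mellifera

Convert percentages to proportions (divide by 100).
Σp_terrᵢ² = 0.07² + 0.36² + 0.36² + 0.02² + 0.14² + 0.03² + 0.02² = 0.0049 + 0.1296 + 0.1296 + 0.0004 + 0.0196 + 0.0009 + 0.0004 = 0.2854
B_terr = 1 / 0.2854 = 3.5039
Σp_mellᵢ² = 0.08² + 0.20² + 0.02² + 0.20² + 0.13² + 0.26² + 0.11² = 0.0064 + 0.0400 + 0.0004 + 0.0400 + 0.0169 + 0.0676 + 0.0121 = 0.1834
B_mell = 1 / 0.1834 = 5.4526
Σp_bicoᵢ² = 0.02² + 0.45² + 0.45² + 0.02² + 0.02² + 0.02² + 0.02² = 0.0004 + 0.2025 + 0.2025 + 0.0004 + 0.0004 + 0.0004 + 0.0004 = 0.4070
B_bico = 1 / 0.4070 = 2.4570
Highest B → broadest niche (most generalist): Apis mellifera (B = 5.45).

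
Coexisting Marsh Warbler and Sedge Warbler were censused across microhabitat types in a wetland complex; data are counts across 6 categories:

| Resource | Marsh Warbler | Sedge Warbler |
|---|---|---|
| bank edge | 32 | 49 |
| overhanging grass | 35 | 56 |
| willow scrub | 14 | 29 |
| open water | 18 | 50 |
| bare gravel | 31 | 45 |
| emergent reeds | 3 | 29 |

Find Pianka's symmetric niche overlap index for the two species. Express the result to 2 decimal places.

Proportions for Marsh Warbler (n=133): 32/133=0.2406, 35/133=0.2632, 14/133=0.1053, 18/133=0.1353, 31/133=0.2331, 3/133=0.0226
Proportions for Sedge Warbler (n=258): 49/258=0.1899, 56/258=0.2171, 29/258=0.1124, 50/258=0.1938, 45/258=0.1744, 29/258=0.1124
Σ p₁ᵢp₂ᵢ = 0.045690 + 0.057141 + 0.011836 + 0.026221 + 0.040653 + 0.002540 = 0.184081
Σp_1ᵢ² = 0.2406² + 0.2632² + 0.1053² + 0.1353² + 0.2331² + 0.0226² = 0.057888 + 0.069274 + 0.011088 + 0.018306 + 0.054336 + 0.000511 = 0.211403
Σp_2ᵢ² = 0.1899² + 0.2171² + 0.1124² + 0.1938² + 0.1744² + 0.1124² = 0.036062 + 0.047132 + 0.012634 + 0.037558 + 0.030415 + 0.012634 = 0.176435
O = 0.184081 / √(0.211403 × 0.176435) = 0.184081 / 0.1931292 = 0.9531

0.95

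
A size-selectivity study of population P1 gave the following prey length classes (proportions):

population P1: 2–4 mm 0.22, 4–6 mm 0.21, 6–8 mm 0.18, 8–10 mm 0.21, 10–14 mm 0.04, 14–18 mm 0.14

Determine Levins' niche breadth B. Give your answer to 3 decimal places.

Σpᵢ² = 0.22² + 0.21² + 0.18² + 0.21² + 0.04² + 0.14² = 0.0484 + 0.0441 + 0.0324 + 0.0441 + 0.0016 + 0.0196 = 0.1902
B = 1 / 0.1902 = 5.25762

5.258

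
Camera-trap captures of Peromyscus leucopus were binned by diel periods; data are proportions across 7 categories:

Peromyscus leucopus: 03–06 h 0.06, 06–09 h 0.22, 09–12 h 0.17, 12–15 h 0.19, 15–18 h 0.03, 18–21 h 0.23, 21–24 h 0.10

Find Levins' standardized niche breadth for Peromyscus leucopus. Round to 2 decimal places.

Σpᵢ² = 0.06² + 0.22² + 0.17² + 0.19² + 0.03² + 0.23² + 0.10² = 0.0036 + 0.0484 + 0.0289 + 0.0361 + 0.0009 + 0.0529 + 0.0100 = 0.1808
B = 1 / 0.1808 = 5.5310
Bₛ = (B − 1)/(n − 1) = (5.5310 − 1)/(7 − 1) = 4.5310/6 = 0.7552

0.76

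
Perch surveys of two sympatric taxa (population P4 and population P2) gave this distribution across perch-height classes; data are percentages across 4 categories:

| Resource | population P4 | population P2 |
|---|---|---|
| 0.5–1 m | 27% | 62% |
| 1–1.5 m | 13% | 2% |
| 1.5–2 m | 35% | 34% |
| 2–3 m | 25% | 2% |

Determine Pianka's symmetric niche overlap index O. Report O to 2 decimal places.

0.79

Convert percentages to proportions (divide by 100).
Σ p₁ᵢp₂ᵢ = 0.1674 + 0.0026 + 0.1190 + 0.0050 = 0.2940
Σp_1ᵢ² = 0.27² + 0.13² + 0.35² + 0.25² = 0.0729 + 0.0169 + 0.1225 + 0.0625 = 0.2748
Σp_2ᵢ² = 0.62² + 0.02² + 0.34² + 0.02² = 0.3844 + 0.0004 + 0.1156 + 0.0004 = 0.5008
O = 0.2940 / √(0.2748 × 0.5008) = 0.2940 / 0.37097 = 0.7925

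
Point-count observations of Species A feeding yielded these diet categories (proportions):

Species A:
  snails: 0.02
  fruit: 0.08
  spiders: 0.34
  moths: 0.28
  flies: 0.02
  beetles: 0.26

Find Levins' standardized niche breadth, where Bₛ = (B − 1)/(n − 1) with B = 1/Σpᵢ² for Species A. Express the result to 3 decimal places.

0.544

Σpᵢ² = 0.02² + 0.08² + 0.34² + 0.28² + 0.02² + 0.26² = 0.0004 + 0.0064 + 0.1156 + 0.0784 + 0.0004 + 0.0676 = 0.2688
B = 1 / 0.2688 = 3.72024
Bₛ = (B − 1)/(n − 1) = (3.72024 − 1)/(6 − 1) = 2.72024/5 = 0.54405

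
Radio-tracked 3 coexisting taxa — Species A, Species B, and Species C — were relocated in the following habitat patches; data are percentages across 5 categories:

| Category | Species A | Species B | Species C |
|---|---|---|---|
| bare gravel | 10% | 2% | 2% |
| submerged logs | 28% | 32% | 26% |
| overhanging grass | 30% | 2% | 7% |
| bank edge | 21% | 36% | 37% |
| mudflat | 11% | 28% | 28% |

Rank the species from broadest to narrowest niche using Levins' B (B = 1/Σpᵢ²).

Species A > Species C > Species B

Convert percentages to proportions (divide by 100).
Σp_Aᵢ² = 0.10² + 0.28² + 0.30² + 0.21² + 0.11² = 0.0100 + 0.0784 + 0.0900 + 0.0441 + 0.0121 = 0.2346
B_A = 1 / 0.2346 = 4.2626
Σp_Bᵢ² = 0.02² + 0.32² + 0.02² + 0.36² + 0.28² = 0.0004 + 0.1024 + 0.0004 + 0.1296 + 0.0784 = 0.3112
B_B = 1 / 0.3112 = 3.2134
Σp_Cᵢ² = 0.02² + 0.26² + 0.07² + 0.37² + 0.28² = 0.0004 + 0.0676 + 0.0049 + 0.1369 + 0.0784 = 0.2882
B_C = 1 / 0.2882 = 3.4698
Ranking by B (broadest → narrowest): Species A (4.26) > Species C (3.47) > Species B (3.21)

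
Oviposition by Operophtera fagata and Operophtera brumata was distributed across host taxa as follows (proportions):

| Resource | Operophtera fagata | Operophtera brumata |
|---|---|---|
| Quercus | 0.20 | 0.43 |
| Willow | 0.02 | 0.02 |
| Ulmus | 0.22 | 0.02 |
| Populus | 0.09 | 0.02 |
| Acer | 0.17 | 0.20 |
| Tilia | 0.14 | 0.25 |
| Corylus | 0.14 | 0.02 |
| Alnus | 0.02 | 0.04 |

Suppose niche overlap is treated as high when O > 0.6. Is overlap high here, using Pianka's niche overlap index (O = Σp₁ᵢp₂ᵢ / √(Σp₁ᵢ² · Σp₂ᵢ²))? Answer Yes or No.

Yes

Σ p₁ᵢp₂ᵢ = 0.0860 + 0.0004 + 0.0044 + 0.0018 + 0.0340 + 0.0350 + 0.0028 + 0.0008 = 0.1652
Σp_1ᵢ² = 0.20² + 0.02² + 0.22² + 0.09² + 0.17² + 0.14² + 0.14² + 0.02² = 0.0400 + 0.0004 + 0.0484 + 0.0081 + 0.0289 + 0.0196 + 0.0196 + 0.0004 = 0.1654
Σp_2ᵢ² = 0.43² + 0.02² + 0.02² + 0.02² + 0.20² + 0.25² + 0.02² + 0.04² = 0.1849 + 0.0004 + 0.0004 + 0.0004 + 0.0400 + 0.0625 + 0.0004 + 0.0016 = 0.2906
O = 0.1652 / √(0.1654 × 0.2906) = 0.1652 / 0.21924 = 0.7535
O = 0.7535 > 0.6 → Yes.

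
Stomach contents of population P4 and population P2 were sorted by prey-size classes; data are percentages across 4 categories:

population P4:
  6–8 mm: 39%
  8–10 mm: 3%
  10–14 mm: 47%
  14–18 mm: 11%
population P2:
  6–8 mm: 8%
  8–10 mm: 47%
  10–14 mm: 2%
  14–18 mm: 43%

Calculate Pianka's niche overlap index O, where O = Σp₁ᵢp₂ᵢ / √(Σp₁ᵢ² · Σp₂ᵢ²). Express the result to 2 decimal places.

Convert percentages to proportions (divide by 100).
Σ p₁ᵢp₂ᵢ = 0.0312 + 0.0141 + 0.0094 + 0.0473 = 0.1020
Σp_1ᵢ² = 0.39² + 0.03² + 0.47² + 0.11² = 0.1521 + 0.0009 + 0.2209 + 0.0121 = 0.3860
Σp_2ᵢ² = 0.08² + 0.47² + 0.02² + 0.43² = 0.0064 + 0.2209 + 0.0004 + 0.1849 = 0.4126
O = 0.1020 / √(0.3860 × 0.4126) = 0.1020 / 0.39908 = 0.2556

0.26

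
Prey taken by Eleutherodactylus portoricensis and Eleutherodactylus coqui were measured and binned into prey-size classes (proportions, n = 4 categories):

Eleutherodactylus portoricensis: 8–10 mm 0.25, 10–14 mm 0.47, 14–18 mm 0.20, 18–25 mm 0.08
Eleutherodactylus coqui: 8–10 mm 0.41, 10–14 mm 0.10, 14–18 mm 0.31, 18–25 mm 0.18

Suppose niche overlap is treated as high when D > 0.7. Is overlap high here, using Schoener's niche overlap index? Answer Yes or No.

No

Σ|p₁ᵢ − p₂ᵢ| = 0.16 + 0.37 + 0.11 + 0.10 = 0.74
D = 1 − ½ × 0.74 = 1 − 0.370 = 0.6300
D = 0.6300 < 0.7 → No.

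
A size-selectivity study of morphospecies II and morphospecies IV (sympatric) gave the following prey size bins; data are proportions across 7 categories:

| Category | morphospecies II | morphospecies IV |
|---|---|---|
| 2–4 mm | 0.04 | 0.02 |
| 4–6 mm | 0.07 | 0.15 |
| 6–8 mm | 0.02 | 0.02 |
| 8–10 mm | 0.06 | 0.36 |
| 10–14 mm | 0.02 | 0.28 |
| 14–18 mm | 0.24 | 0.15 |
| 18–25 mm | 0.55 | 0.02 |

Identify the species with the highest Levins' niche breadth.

Σp_IIᵢ² = 0.04² + 0.07² + 0.02² + 0.06² + 0.02² + 0.24² + 0.55² = 0.0016 + 0.0049 + 0.0004 + 0.0036 + 0.0004 + 0.0576 + 0.3025 = 0.3710
B_II = 1 / 0.3710 = 2.6954
Σp_IVᵢ² = 0.02² + 0.15² + 0.02² + 0.36² + 0.28² + 0.15² + 0.02² = 0.0004 + 0.0225 + 0.0004 + 0.1296 + 0.0784 + 0.0225 + 0.0004 = 0.2542
B_IV = 1 / 0.2542 = 3.9339
Highest B → broadest niche (most generalist): morphospecies IV (B = 3.93).

morphospecies IV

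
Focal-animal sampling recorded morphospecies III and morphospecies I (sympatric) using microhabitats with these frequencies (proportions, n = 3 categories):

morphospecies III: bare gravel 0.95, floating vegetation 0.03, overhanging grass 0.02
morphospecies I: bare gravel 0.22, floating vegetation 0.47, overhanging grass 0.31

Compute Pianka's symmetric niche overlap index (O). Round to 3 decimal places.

0.399

Σ p₁ᵢp₂ᵢ = 0.2090 + 0.0141 + 0.0062 = 0.2293
Σp_1ᵢ² = 0.95² + 0.03² + 0.02² = 0.9025 + 0.0009 + 0.0004 = 0.9038
Σp_2ᵢ² = 0.22² + 0.47² + 0.31² = 0.0484 + 0.2209 + 0.0961 = 0.3654
O = 0.2293 / √(0.9038 × 0.3654) = 0.2293 / 0.574673 = 0.39901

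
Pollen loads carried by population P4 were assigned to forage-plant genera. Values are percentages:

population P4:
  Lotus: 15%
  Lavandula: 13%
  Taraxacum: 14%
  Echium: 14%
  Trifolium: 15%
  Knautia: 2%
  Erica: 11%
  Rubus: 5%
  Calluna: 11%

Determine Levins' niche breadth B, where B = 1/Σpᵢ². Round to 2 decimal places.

Convert percentages to proportions (divide by 100).
Σpᵢ² = 0.15² + 0.13² + 0.14² + 0.14² + 0.15² + 0.02² + 0.11² + 0.05² + 0.11² = 0.0225 + 0.0169 + 0.0196 + 0.0196 + 0.0225 + 0.0004 + 0.0121 + 0.0025 + 0.0121 = 0.1282
B = 1 / 0.1282 = 7.8003

7.80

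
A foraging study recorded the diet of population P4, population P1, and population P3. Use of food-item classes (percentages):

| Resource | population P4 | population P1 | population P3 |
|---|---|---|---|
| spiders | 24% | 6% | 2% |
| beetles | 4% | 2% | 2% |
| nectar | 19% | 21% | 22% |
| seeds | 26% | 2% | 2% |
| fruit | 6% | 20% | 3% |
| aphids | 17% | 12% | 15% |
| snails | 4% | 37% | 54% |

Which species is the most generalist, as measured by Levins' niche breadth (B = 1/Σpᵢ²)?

Convert percentages to proportions (divide by 100).
Σp_P4ᵢ² = 0.24² + 0.04² + 0.19² + 0.26² + 0.06² + 0.17² + 0.04² = 0.0576 + 0.0016 + 0.0361 + 0.0676 + 0.0036 + 0.0289 + 0.0016 = 0.1970
B_P4 = 1 / 0.1970 = 5.0761
Σp_P1ᵢ² = 0.06² + 0.02² + 0.21² + 0.02² + 0.20² + 0.12² + 0.37² = 0.0036 + 0.0004 + 0.0441 + 0.0004 + 0.0400 + 0.0144 + 0.1369 = 0.2398
B_P1 = 1 / 0.2398 = 4.1701
Σp_P3ᵢ² = 0.02² + 0.02² + 0.22² + 0.02² + 0.03² + 0.15² + 0.54² = 0.0004 + 0.0004 + 0.0484 + 0.0004 + 0.0009 + 0.0225 + 0.2916 = 0.3646
B_P3 = 1 / 0.3646 = 2.7427
Highest B → broadest niche (most generalist): population P4 (B = 5.08).

population P4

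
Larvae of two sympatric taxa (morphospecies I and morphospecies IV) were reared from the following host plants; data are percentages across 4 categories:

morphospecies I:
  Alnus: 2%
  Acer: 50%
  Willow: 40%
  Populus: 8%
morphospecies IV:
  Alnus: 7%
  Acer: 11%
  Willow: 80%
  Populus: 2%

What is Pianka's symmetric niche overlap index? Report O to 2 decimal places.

0.72

Convert percentages to proportions (divide by 100).
Σ p₁ᵢp₂ᵢ = 0.0014 + 0.0550 + 0.3200 + 0.0016 = 0.3780
Σp_1ᵢ² = 0.02² + 0.50² + 0.40² + 0.08² = 0.0004 + 0.2500 + 0.1600 + 0.0064 = 0.4168
Σp_2ᵢ² = 0.07² + 0.11² + 0.80² + 0.02² = 0.0049 + 0.0121 + 0.6400 + 0.0004 = 0.6574
O = 0.3780 / √(0.4168 × 0.6574) = 0.3780 / 0.52345 = 0.7221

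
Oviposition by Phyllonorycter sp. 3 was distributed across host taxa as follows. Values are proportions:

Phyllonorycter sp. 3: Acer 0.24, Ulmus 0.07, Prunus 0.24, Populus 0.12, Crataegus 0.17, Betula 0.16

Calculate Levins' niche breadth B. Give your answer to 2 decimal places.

5.29

Σpᵢ² = 0.24² + 0.07² + 0.24² + 0.12² + 0.17² + 0.16² = 0.0576 + 0.0049 + 0.0576 + 0.0144 + 0.0289 + 0.0256 = 0.1890
B = 1 / 0.1890 = 5.2910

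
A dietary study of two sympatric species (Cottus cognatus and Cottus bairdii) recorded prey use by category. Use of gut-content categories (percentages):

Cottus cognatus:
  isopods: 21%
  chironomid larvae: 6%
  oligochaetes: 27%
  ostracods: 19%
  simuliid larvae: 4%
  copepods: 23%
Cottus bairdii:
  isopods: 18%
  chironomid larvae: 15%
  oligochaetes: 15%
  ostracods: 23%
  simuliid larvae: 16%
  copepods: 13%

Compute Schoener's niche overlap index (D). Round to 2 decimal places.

Convert percentages to proportions (divide by 100).
Σ|p₁ᵢ − p₂ᵢ| = 0.03 + 0.09 + 0.12 + 0.04 + 0.12 + 0.10 = 0.50
D = 1 − ½ × 0.50 = 1 − 0.250 = 0.7500

0.75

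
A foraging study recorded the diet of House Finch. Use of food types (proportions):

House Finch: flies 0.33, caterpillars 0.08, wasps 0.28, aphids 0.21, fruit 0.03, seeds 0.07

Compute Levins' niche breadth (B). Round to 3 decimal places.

4.105

Σpᵢ² = 0.33² + 0.08² + 0.28² + 0.21² + 0.03² + 0.07² = 0.1089 + 0.0064 + 0.0784 + 0.0441 + 0.0009 + 0.0049 = 0.2436
B = 1 / 0.2436 = 4.10509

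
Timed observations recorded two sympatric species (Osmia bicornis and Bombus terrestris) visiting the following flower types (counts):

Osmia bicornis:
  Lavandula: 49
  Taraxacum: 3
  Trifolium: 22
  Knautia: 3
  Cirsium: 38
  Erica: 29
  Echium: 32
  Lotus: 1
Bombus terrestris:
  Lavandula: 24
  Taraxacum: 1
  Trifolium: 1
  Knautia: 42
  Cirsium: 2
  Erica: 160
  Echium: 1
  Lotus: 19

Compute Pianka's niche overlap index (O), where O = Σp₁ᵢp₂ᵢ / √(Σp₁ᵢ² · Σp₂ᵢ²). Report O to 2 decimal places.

Proportions for Osmia bicornis (n=177): 49/177=0.2768, 3/177=0.0169, 22/177=0.1243, 3/177=0.0169, 38/177=0.2147, 29/177=0.1638, 32/177=0.1808, 1/177=0.0056
Proportions for Bombus terrestris (n=250): 24/250=0.0960, 1/250=0.0040, 1/250=0.0040, 42/250=0.1680, 2/250=0.0080, 160/250=0.6400, 1/250=0.0040, 19/250=0.0760
Σ p₁ᵢp₂ᵢ = 0.026573 + 0.000068 + 0.000497 + 0.002839 + 0.001718 + 0.104832 + 0.000723 + 0.000426 = 0.137676
Σp_1ᵢ² = 0.2768² + 0.0169² + 0.1243² + 0.0169² + 0.2147² + 0.1638² + 0.1808² + 0.0056² = 0.076618 + 0.000286 + 0.015450 + 0.000286 + 0.046096 + 0.026830 + 0.032689 + 0.000031 = 0.198286
Σp_2ᵢ² = 0.0960² + 0.0040² + 0.0040² + 0.1680² + 0.0080² + 0.6400² + 0.0040² + 0.0760² = 0.009216 + 0.000016 + 0.000016 + 0.028224 + 0.000064 + 0.409600 + 0.000016 + 0.005776 = 0.452928
O = 0.137676 / √(0.198286 × 0.452928) = 0.137676 / 0.2996820 = 0.4594

0.46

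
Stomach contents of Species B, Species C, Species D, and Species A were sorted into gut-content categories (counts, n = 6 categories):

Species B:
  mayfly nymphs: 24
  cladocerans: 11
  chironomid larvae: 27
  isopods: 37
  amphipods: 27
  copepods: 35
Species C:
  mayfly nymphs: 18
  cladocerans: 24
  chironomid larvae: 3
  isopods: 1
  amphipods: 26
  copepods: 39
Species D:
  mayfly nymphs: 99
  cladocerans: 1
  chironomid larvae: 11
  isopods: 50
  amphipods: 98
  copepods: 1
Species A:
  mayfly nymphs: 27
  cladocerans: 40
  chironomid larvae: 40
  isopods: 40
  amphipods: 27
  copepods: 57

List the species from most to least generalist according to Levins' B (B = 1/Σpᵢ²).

Species A > Species B > Species C > Species D

Proportions for Species B (n=161): 24/161=0.1491, 11/161=0.0683, 27/161=0.1677, 37/161=0.2298, 27/161=0.1677, 35/161=0.2174
Proportions for Species C (n=111): 18/111=0.1622, 24/111=0.2162, 3/111=0.0270, 1/111=0.0090, 26/111=0.2342, 39/111=0.3514
Proportions for Species D (n=260): 99/260=0.3808, 1/260=0.0038, 11/260=0.0423, 50/260=0.1923, 98/260=0.3769, 1/260=0.0038
Proportions for Species A (n=231): 27/231=0.1169, 40/231=0.1732, 40/231=0.1732, 40/231=0.1732, 27/231=0.1169, 57/231=0.2468
Σp_Bᵢ² = 0.1491² + 0.0683² + 0.1677² + 0.2298² + 0.1677² + 0.2174² = 0.022231 + 0.004665 + 0.028123 + 0.052808 + 0.028123 + 0.047263 = 0.183213
B_B = 1 / 0.183213 = 5.4581
Σp_Cᵢ² = 0.1622² + 0.2162² + 0.0270² + 0.0090² + 0.2342² + 0.3514² = 0.026309 + 0.046742 + 0.000729 + 0.000081 + 0.054850 + 0.123482 = 0.252193
B_C = 1 / 0.252193 = 3.9652
Σp_Dᵢ² = 0.3808² + 0.0038² + 0.0423² + 0.1923² + 0.3769² + 0.0038² = 0.145009 + 0.000014 + 0.001789 + 0.036979 + 0.142054 + 0.000014 = 0.325859
B_D = 1 / 0.325859 = 3.0688
Σp_Aᵢ² = 0.1169² + 0.1732² + 0.1732² + 0.1732² + 0.1169² + 0.2468² = 0.013666 + 0.029998 + 0.029998 + 0.029998 + 0.013666 + 0.060910 = 0.178236
B_A = 1 / 0.178236 = 5.6105
Ranking by B (broadest → narrowest): Species A (5.61) > Species B (5.46) > Species C (3.97) > Species D (3.07)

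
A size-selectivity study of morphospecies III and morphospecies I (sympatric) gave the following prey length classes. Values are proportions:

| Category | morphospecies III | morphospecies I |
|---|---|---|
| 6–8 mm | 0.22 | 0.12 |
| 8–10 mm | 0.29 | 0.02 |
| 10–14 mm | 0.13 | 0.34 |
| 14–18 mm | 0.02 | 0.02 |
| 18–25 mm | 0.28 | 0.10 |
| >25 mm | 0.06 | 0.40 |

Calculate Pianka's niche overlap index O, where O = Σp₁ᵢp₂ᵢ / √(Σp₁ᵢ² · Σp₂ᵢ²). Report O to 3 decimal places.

0.488

Σ p₁ᵢp₂ᵢ = 0.0264 + 0.0058 + 0.0442 + 0.0004 + 0.0280 + 0.0240 = 0.1288
Σp_1ᵢ² = 0.22² + 0.29² + 0.13² + 0.02² + 0.28² + 0.06² = 0.0484 + 0.0841 + 0.0169 + 0.0004 + 0.0784 + 0.0036 = 0.2318
Σp_2ᵢ² = 0.12² + 0.02² + 0.34² + 0.02² + 0.10² + 0.40² = 0.0144 + 0.0004 + 0.1156 + 0.0004 + 0.0100 + 0.1600 = 0.3008
O = 0.1288 / √(0.2318 × 0.3008) = 0.1288 / 0.264056 = 0.48778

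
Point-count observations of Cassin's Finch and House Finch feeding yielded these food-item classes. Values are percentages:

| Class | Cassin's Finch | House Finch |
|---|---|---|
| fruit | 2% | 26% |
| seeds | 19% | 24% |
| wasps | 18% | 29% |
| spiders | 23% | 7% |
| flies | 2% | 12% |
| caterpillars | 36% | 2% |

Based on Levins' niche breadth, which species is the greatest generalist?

Convert percentages to proportions (divide by 100).
Σp_Cassᵢ² = 0.02² + 0.19² + 0.18² + 0.23² + 0.02² + 0.36² = 0.0004 + 0.0361 + 0.0324 + 0.0529 + 0.0004 + 0.1296 = 0.2518
B_Cass = 1 / 0.2518 = 3.9714
Σp_Housᵢ² = 0.26² + 0.24² + 0.29² + 0.07² + 0.12² + 0.02² = 0.0676 + 0.0576 + 0.0841 + 0.0049 + 0.0144 + 0.0004 = 0.2290
B_Hous = 1 / 0.2290 = 4.3668
Highest B → broadest niche (most generalist): House Finch (B = 4.37).

House Finch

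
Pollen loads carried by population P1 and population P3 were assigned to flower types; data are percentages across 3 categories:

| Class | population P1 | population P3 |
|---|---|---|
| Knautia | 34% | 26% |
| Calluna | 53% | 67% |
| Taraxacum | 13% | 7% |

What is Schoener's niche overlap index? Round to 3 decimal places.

0.860

Convert percentages to proportions (divide by 100).
Σ|p₁ᵢ − p₂ᵢ| = 0.08 + 0.14 + 0.06 = 0.28
D = 1 − ½ × 0.28 = 1 − 0.140 = 0.86000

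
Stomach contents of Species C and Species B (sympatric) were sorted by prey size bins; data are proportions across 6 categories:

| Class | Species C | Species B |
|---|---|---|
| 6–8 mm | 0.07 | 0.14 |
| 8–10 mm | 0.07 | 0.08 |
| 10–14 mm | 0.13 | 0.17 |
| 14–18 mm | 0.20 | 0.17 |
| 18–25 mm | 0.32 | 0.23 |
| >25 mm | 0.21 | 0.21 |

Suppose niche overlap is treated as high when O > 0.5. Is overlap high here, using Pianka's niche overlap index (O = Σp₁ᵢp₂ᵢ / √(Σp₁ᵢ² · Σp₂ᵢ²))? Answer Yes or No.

Yes

Σ p₁ᵢp₂ᵢ = 0.0098 + 0.0056 + 0.0221 + 0.0340 + 0.0736 + 0.0441 = 0.1892
Σp_1ᵢ² = 0.07² + 0.07² + 0.13² + 0.20² + 0.32² + 0.21² = 0.0049 + 0.0049 + 0.0169 + 0.0400 + 0.1024 + 0.0441 = 0.2132
Σp_2ᵢ² = 0.14² + 0.08² + 0.17² + 0.17² + 0.23² + 0.21² = 0.0196 + 0.0064 + 0.0289 + 0.0289 + 0.0529 + 0.0441 = 0.1808
O = 0.1892 / √(0.2132 × 0.1808) = 0.1892 / 0.19633 = 0.9637
O = 0.9637 > 0.5 → Yes.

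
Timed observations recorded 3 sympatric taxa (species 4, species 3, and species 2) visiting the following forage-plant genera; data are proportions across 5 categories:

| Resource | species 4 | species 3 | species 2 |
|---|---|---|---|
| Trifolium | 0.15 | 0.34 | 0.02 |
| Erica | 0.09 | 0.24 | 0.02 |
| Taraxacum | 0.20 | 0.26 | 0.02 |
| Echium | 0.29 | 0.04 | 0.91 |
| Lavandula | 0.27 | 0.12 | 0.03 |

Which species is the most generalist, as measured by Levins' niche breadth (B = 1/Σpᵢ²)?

species 4

Σp_4ᵢ² = 0.15² + 0.09² + 0.20² + 0.29² + 0.27² = 0.0225 + 0.0081 + 0.0400 + 0.0841 + 0.0729 = 0.2276
B_4 = 1 / 0.2276 = 4.3937
Σp_3ᵢ² = 0.34² + 0.24² + 0.26² + 0.04² + 0.12² = 0.1156 + 0.0576 + 0.0676 + 0.0016 + 0.0144 = 0.2568
B_3 = 1 / 0.2568 = 3.8941
Σp_2ᵢ² = 0.02² + 0.02² + 0.02² + 0.91² + 0.03² = 0.0004 + 0.0004 + 0.0004 + 0.8281 + 0.0009 = 0.8302
B_2 = 1 / 0.8302 = 1.2045
Highest B → broadest niche (most generalist): species 4 (B = 4.39).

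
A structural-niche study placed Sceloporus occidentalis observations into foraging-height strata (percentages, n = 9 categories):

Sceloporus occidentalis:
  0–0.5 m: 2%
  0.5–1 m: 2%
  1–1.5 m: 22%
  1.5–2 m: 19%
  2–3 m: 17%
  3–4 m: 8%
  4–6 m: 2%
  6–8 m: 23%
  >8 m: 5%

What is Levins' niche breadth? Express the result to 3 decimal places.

Convert percentages to proportions (divide by 100).
Σpᵢ² = 0.02² + 0.02² + 0.22² + 0.19² + 0.17² + 0.08² + 0.02² + 0.23² + 0.05² = 0.0004 + 0.0004 + 0.0484 + 0.0361 + 0.0289 + 0.0064 + 0.0004 + 0.0529 + 0.0025 = 0.1764
B = 1 / 0.1764 = 5.66893

5.669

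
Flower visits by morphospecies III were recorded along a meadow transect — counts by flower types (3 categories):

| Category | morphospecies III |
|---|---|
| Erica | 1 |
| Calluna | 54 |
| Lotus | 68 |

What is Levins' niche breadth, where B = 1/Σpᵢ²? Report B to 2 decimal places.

2.01

Proportions for morphospecies III (n=123): 1/123=0.0081, 54/123=0.4390, 68/123=0.5528
Σpᵢ² = 0.0081² + 0.4390² + 0.5528² = 0.000066 + 0.192721 + 0.305588 = 0.498375
B = 1 / 0.498375 = 2.0065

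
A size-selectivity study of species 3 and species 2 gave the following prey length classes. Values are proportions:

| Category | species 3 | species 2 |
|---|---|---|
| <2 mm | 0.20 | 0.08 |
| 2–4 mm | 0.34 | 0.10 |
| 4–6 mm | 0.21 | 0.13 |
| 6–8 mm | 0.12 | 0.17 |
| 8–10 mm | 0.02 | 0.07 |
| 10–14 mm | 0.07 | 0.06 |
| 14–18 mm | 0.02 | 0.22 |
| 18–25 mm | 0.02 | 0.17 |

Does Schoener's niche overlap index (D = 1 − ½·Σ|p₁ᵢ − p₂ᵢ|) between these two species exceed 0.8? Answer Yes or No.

Σ|p₁ᵢ − p₂ᵢ| = 0.12 + 0.24 + 0.08 + 0.05 + 0.05 + 0.01 + 0.20 + 0.15 = 0.90
D = 1 − ½ × 0.90 = 1 − 0.450 = 0.5500
D = 0.5500 < 0.8 → No.

No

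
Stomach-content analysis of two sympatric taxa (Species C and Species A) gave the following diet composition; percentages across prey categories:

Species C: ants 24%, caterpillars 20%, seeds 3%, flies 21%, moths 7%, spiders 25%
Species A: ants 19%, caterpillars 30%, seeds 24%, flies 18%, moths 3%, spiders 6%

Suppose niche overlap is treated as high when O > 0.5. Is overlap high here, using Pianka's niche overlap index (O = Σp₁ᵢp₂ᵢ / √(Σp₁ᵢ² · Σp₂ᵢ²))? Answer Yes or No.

Yes

Convert percentages to proportions (divide by 100).
Σ p₁ᵢp₂ᵢ = 0.0456 + 0.0600 + 0.0072 + 0.0378 + 0.0021 + 0.0150 = 0.1677
Σp_1ᵢ² = 0.24² + 0.20² + 0.03² + 0.21² + 0.07² + 0.25² = 0.0576 + 0.0400 + 0.0009 + 0.0441 + 0.0049 + 0.0625 = 0.2100
Σp_2ᵢ² = 0.19² + 0.30² + 0.24² + 0.18² + 0.03² + 0.06² = 0.0361 + 0.0900 + 0.0576 + 0.0324 + 0.0009 + 0.0036 = 0.2206
O = 0.1677 / √(0.2100 × 0.2206) = 0.1677 / 0.21523 = 0.7792
O = 0.7792 > 0.5 → Yes.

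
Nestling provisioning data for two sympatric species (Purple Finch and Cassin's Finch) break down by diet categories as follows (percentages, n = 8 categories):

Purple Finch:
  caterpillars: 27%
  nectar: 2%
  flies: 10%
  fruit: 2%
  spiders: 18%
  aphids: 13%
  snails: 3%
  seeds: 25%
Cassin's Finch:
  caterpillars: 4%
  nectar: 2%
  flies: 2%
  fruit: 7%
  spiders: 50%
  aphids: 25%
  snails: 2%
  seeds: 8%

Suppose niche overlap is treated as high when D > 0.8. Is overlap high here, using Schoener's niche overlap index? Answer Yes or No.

No

Convert percentages to proportions (divide by 100).
Σ|p₁ᵢ − p₂ᵢ| = 0.23 + 0.00 + 0.08 + 0.05 + 0.32 + 0.12 + 0.01 + 0.17 = 0.98
D = 1 − ½ × 0.98 = 1 − 0.490 = 0.5100
D = 0.5100 < 0.8 → No.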